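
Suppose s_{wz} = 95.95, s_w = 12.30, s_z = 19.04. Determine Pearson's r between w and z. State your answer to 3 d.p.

0.410

r = Cov(w,z) / (s_w · s_z) = 95.95 / (12.30 × 19.04)
  = 95.95 / 234.1920 ≈ 0.410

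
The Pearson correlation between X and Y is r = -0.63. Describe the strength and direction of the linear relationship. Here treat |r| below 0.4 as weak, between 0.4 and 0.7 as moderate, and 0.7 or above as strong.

r = -0.63 < 0 so the relationship is negative.
|r| = 0.63, which falls in the moderate range.

moderate negative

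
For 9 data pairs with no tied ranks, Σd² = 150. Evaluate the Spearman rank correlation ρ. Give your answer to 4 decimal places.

-0.2500

ρ = 1 − 6Σd² / [n(n²−1)] = 1 − 6×150 / (9×80)
  = 1 − 900/720 = 1 − 1.25000 ≈ -0.2500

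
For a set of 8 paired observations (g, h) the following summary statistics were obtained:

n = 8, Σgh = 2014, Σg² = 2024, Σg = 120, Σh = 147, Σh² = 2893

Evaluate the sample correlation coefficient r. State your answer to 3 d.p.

r = (nΣgh − ΣgΣh) / √[(nΣg² − (Σg)²)(nΣh² − (Σh)²)]
Numerator: 8×2014 − 120×147 = -1528
Denominator: √[(16192 − 14400)(23144 − 21609)] = √[1792 × 1535] = 1658.5295
r = -1528 / 1658.5295 ≈ -0.921

-0.921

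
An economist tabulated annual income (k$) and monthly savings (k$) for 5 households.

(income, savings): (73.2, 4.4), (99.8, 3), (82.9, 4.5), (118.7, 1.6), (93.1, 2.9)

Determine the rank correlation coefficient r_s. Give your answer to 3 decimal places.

-0.800

Rank income: 1, 4, 2, 5, 3
Rank savings: 4, 3, 5, 1, 2
d = rank(income) − rank(savings): -3, 1, -3, 4, 1; Σd² = 36
ρ = 1 − 6Σd² / [n(n²−1)] = 1 − 6×36 / (5×24) = 1 − 216/120 ≈ -0.800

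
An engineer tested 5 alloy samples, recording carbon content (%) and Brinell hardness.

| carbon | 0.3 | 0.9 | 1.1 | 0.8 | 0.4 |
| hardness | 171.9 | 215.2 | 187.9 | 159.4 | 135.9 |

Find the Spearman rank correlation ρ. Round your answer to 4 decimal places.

Rank carbon: 1, 4, 5, 3, 2
Rank hardness: 3, 5, 4, 2, 1
d = rank(carbon) − rank(hardness): -2, -1, 1, 1, 1; Σd² = 8
ρ = 1 − 6Σd² / [n(n²−1)] = 1 − 6×8 / (5×24) = 1 − 48/120 ≈ 0.6000

0.6000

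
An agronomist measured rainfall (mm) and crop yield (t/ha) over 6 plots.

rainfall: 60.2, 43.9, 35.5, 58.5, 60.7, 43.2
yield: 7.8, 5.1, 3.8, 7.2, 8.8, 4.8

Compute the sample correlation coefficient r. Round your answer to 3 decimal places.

n = 6, Σx = 302, Σy = 37.5, Σx² = 15784.48, Σy² = 253.61, Σxy = 1991.07
nΣxy − ΣxΣy = 11946.42 − 11325 = 621.42
nΣx² − (Σx)² = 94706.88 − 91204 = 3502.88; nΣy² − (Σy)² = 1521.66 − 1406.25 = 115.41
r = 621.42 / √(3502.88 × 115.41) = 621.42 / 635.8202 ≈ 0.977

0.977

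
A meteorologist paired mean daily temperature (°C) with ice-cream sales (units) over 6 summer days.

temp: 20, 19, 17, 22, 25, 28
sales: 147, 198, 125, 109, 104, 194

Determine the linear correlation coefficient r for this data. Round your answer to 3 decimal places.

0.129

n = 6, Σx = 131, Σy = 877, Σx² = 2943, Σy² = 136771, Σxy = 19257
nΣxy − ΣxΣy = 115542 − 114887 = 655
nΣx² − (Σx)² = 17658 − 17161 = 497; nΣy² − (Σy)² = 820626 − 769129 = 51497
r = 655 / √(497 × 51497) = 655 / 5059.0522 ≈ 0.129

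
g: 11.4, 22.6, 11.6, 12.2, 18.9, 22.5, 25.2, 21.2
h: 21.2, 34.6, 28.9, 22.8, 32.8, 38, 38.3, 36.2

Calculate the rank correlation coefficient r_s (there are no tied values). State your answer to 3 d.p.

Rank g: 1, 7, 2, 3, 4, 6, 8, 5
Rank h: 1, 5, 3, 2, 4, 7, 8, 6
d = rank(g) − rank(h): 0, 2, -1, 1, 0, -1, 0, -1; Σd² = 8
ρ = 1 − 6Σd² / [n(n²−1)] = 1 − 6×8 / (8×63) = 1 − 48/504 ≈ 0.905

0.905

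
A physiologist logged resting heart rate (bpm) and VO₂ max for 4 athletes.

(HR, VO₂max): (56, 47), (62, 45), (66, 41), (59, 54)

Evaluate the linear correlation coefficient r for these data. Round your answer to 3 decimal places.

n = 4, Σx = 243, Σy = 187, Σx² = 14817, Σy² = 8831, Σxy = 11314
nΣxy − ΣxΣy = 45256 − 45441 = -185
nΣx² − (Σx)² = 59268 − 59049 = 219; nΣy² − (Σy)² = 35324 − 34969 = 355
r = -185 / √(219 × 355) = -185 / 278.8279 ≈ -0.663

-0.663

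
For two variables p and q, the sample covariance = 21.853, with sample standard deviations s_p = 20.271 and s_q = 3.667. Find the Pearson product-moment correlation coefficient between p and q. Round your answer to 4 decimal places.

r = Cov(p,q) / (s_p · s_q) = 21.853 / (20.271 × 3.667)
  = 21.853 / 74.3338 ≈ 0.2940

0.2940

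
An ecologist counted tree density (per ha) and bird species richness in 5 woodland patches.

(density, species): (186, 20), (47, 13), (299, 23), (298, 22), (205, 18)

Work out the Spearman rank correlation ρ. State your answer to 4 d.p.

Rank density: 2, 1, 5, 4, 3
Rank species: 3, 1, 5, 4, 2
d = rank(density) − rank(species): -1, 0, 0, 0, 1; Σd² = 2
ρ = 1 − 6Σd² / [n(n²−1)] = 1 − 6×2 / (5×24) = 1 − 12/120 ≈ 0.9000

0.9000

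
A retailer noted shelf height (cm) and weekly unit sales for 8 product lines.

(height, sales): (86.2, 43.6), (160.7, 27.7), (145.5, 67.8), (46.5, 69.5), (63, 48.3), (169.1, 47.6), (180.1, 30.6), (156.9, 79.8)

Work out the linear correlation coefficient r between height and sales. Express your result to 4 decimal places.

-0.2677

n = 8, Σx = 1008, Σy = 414.9, Σx² = 146204.86, Σy² = 23998.39, Σxy = 50430.1
nΣxy − ΣxΣy = 403440.8 − 418219.2 = -14778.4
nΣx² − (Σx)² = 1169638.88 − 1016064 = 153574.88; nΣy² − (Σy)² = 191987.12 − 172142.01 = 19845.11
r = -14778.4 / √(153574.88 × 19845.11) = -14778.4 / 55206.0720 ≈ -0.2677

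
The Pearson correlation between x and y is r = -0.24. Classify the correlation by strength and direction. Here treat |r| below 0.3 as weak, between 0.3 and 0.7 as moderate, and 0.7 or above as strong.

r = -0.24 < 0 so the relationship is negative.
|r| = 0.24, which falls in the weak range.

weak negative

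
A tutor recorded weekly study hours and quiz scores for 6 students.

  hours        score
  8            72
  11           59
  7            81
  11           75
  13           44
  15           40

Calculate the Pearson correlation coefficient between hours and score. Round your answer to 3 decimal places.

-0.904

n = 6, Σx = 65, Σy = 371, Σx² = 749, Σy² = 24387, Σxy = 3789
nΣxy − ΣxΣy = 22734 − 24115 = -1381
nΣx² − (Σx)² = 4494 − 4225 = 269; nΣy² − (Σy)² = 146322 − 137641 = 8681
r = -1381 / √(269 × 8681) = -1381 / 1528.1325 ≈ -0.904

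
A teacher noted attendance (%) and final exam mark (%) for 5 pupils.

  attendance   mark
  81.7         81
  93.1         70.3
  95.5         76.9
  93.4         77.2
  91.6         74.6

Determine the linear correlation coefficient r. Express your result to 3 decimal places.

-0.616

n = 5, Σx = 455.3, Σy = 380, Σx² = 41576.87, Σy² = 28941.7, Σxy = 34550.42
nΣxy − ΣxΣy = 172752.1 − 173014 = -261.9
nΣx² − (Σx)² = 207884.35 − 207298.09 = 586.26; nΣy² − (Σy)² = 144708.5 − 144400 = 308.5
r = -261.9 / √(586.26 × 308.5) = -261.9 / 425.2778 ≈ -0.616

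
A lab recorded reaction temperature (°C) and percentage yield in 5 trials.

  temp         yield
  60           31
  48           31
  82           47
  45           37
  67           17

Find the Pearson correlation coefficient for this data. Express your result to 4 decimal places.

0.2457

n = 5, Σx = 302, Σy = 163, Σx² = 19142, Σy² = 5789, Σxy = 10006
nΣxy − ΣxΣy = 50030 − 49226 = 804
nΣx² − (Σx)² = 95710 − 91204 = 4506; nΣy² − (Σy)² = 28945 − 26569 = 2376
r = 804 / √(4506 × 2376) = 804 / 3272.0416 ≈ 0.2457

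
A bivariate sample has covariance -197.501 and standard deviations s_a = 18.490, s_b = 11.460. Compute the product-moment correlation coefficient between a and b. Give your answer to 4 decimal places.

r = Cov(a,b) / (s_a · s_b) = -197.501 / (18.490 × 11.460)
  = -197.501 / 211.8954 ≈ -0.9321

-0.9321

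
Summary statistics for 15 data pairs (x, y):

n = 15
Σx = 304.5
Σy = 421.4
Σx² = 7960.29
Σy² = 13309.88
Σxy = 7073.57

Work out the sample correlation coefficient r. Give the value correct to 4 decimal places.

r = (nΣxy − ΣxΣy) / √[(nΣx² − (Σx)²)(nΣy² − (Σy)²)]
Numerator: 15×7073.57 − 304.5×421.4 = -22212.75
Denominator: √[(119404.35 − 92720.25)(199648.2 − 177577.96)] = √[26684.1 × 22070.24] = 24267.7665
r = -22212.75 / 24267.7665 ≈ -0.9153

-0.9153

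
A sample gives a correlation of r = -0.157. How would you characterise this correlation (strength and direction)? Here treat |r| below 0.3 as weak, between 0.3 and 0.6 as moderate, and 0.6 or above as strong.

r = -0.157 < 0 so the relationship is negative.
|r| = 0.157, which falls in the weak range.

weak negative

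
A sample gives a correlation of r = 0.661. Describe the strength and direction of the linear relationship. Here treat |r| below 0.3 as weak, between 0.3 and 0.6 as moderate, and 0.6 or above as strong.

strong positive

r = 0.661 > 0 so the relationship is positive.
|r| = 0.661, which falls in the strong range.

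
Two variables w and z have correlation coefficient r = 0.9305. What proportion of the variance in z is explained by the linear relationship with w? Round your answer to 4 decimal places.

r² = (0.9305)² = 0.8658

0.8658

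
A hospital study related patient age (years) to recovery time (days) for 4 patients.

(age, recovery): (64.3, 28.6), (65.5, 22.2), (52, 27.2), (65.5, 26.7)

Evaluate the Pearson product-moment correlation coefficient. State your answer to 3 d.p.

n = 4, Σx = 247.3, Σy = 104.7, Σx² = 15418.99, Σy² = 2763.53, Σxy = 6456.33
nΣxy − ΣxΣy = 25825.32 − 25892.31 = -66.99
nΣx² − (Σx)² = 61675.96 − 61157.29 = 518.67; nΣy² − (Σy)² = 11054.12 − 10962.09 = 92.03
r = -66.99 / √(518.67 × 92.03) = -66.99 / 218.4793 ≈ -0.307

-0.307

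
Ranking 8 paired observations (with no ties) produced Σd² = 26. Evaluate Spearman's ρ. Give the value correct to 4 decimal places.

0.6905

ρ = 1 − 6Σd² / [n(n²−1)] = 1 − 6×26 / (8×63)
  = 1 − 156/504 = 1 − 0.30952 ≈ 0.6905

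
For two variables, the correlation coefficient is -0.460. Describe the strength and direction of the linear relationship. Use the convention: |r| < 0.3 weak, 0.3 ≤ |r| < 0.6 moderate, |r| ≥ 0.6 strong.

r = -0.460 < 0 so the relationship is negative.
|r| = 0.460, which falls in the moderate range.

moderate negative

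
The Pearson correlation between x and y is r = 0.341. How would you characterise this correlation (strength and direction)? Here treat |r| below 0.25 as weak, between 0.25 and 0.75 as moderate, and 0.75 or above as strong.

r = 0.341 > 0 so the relationship is positive.
|r| = 0.341, which falls in the moderate range.

moderate positive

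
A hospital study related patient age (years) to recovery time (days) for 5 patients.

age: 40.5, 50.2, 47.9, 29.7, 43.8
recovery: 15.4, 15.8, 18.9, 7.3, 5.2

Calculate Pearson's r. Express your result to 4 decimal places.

0.5842

n = 5, Σx = 212.1, Σy = 62.6, Σx² = 9255.23, Σy² = 924.34, Σxy = 2766.74
nΣxy − ΣxΣy = 13833.7 − 13277.46 = 556.24
nΣx² − (Σx)² = 46276.15 − 44986.41 = 1289.74; nΣy² − (Σy)² = 4621.7 − 3918.76 = 702.94
r = 556.24 / √(1289.74 × 702.94) = 556.24 / 952.1606 ≈ 0.5842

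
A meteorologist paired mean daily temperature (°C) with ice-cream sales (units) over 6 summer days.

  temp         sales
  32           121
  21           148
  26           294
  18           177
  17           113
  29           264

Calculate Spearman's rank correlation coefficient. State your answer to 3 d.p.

Rank temp: 6, 3, 4, 2, 1, 5
Rank sales: 2, 3, 6, 4, 1, 5
d = rank(temp) − rank(sales): 4, 0, -2, -2, 0, 0; Σd² = 24
ρ = 1 − 6Σd² / [n(n²−1)] = 1 − 6×24 / (6×35) = 1 − 144/210 ≈ 0.314

0.314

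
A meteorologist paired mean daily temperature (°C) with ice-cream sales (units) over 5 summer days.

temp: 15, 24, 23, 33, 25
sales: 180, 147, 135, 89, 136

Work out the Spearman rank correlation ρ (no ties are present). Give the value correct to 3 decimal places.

-0.700

Rank temp: 1, 3, 2, 5, 4
Rank sales: 5, 4, 2, 1, 3
d = rank(temp) − rank(sales): -4, -1, 0, 4, 1; Σd² = 34
ρ = 1 − 6Σd² / [n(n²−1)] = 1 − 6×34 / (5×24) = 1 − 204/120 ≈ -0.700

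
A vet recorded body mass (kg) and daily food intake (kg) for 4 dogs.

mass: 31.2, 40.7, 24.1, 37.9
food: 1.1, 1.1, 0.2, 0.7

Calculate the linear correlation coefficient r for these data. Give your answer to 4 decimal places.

n = 4, Σx = 133.9, Σy = 3.1, Σx² = 4647.15, Σy² = 2.95, Σxy = 110.44
nΣxy − ΣxΣy = 441.76 − 415.09 = 26.67
nΣx² − (Σx)² = 18588.6 − 17929.21 = 659.39; nΣy² − (Σy)² = 11.8 − 9.61 = 2.19
r = 26.67 / √(659.39 × 2.19) = 26.67 / 38.0008 ≈ 0.7018

0.7018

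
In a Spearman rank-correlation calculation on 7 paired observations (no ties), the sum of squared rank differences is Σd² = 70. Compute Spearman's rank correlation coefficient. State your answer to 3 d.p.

-0.250

ρ = 1 − 6Σd² / [n(n²−1)] = 1 − 6×70 / (7×48)
  = 1 − 420/336 = 1 − 1.2500 ≈ -0.250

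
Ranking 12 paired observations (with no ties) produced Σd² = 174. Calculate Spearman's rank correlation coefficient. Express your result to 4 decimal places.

ρ = 1 − 6Σd² / [n(n²−1)] = 1 − 6×174 / (12×143)
  = 1 − 1044/1716 = 1 − 0.60839 ≈ 0.3916

0.3916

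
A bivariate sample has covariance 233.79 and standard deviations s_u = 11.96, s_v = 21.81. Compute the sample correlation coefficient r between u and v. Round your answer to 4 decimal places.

0.8963

r = Cov(u,v) / (s_u · s_v) = 233.79 / (11.96 × 21.81)
  = 233.79 / 260.8476 ≈ 0.8963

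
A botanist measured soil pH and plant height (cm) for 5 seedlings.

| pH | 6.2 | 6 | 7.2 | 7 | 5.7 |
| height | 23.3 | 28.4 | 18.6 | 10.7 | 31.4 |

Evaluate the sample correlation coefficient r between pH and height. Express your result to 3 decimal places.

n = 5, Σx = 32.1, Σy = 112.4, Σx² = 207.77, Σy² = 2795.86, Σxy = 702.66
nΣxy − ΣxΣy = 3513.3 − 3608.04 = -94.74
nΣx² − (Σx)² = 1038.85 − 1030.41 = 8.44; nΣy² − (Σy)² = 13979.3 − 12633.76 = 1345.54
r = -94.74 / √(8.44 × 1345.54) = -94.74 / 106.5662 ≈ -0.889

-0.889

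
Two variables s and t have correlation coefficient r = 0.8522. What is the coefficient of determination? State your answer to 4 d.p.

0.7262

r² = (0.8522)² = 0.7262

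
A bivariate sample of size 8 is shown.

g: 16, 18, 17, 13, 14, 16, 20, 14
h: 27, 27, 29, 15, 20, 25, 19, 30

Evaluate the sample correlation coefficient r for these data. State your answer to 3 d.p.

0.160

n = 8, Σg = 128, Σh = 192, Σg² = 2086, Σh² = 4810, Σgh = 3086
nΣgh − ΣgΣh = 24688 − 24576 = 112
nΣg² − (Σg)² = 16688 − 16384 = 304; nΣh² − (Σh)² = 38480 − 36864 = 1616
r = 112 / √(304 × 1616) = 112 / 700.9023 ≈ 0.160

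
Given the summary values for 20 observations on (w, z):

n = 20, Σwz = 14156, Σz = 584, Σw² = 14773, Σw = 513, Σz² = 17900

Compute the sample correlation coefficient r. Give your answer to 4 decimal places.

r = (nΣwz − ΣwΣz) / √[(nΣw² − (Σw)²)(nΣz² − (Σz)²)]
Numerator: 20×14156 − 513×584 = -16472
Denominator: √[(295460 − 263169)(358000 − 341056)] = √[32291 × 16944] = 23390.9962
r = -16472 / 23390.9962 ≈ -0.7042

-0.7042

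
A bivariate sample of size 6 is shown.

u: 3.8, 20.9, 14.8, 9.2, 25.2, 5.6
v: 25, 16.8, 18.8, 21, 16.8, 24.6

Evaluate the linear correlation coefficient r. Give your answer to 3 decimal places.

n = 6, Σu = 79.5, Σv = 123, Σu² = 1421.33, Σv² = 2589.08, Σuv = 1478.68
nΣuv − ΣuΣv = 8872.08 − 9778.5 = -906.42
nΣu² − (Σu)² = 8527.98 − 6320.25 = 2207.73; nΣv² − (Σv)² = 15534.48 − 15129 = 405.48
r = -906.42 / √(2207.73 × 405.48) = -906.42 / 946.1450 ≈ -0.958

-0.958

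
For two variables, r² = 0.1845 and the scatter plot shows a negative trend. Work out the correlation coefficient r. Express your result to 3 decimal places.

|r| = √0.1845 = 0.430
The association is negative, so r = −0.430.

-0.430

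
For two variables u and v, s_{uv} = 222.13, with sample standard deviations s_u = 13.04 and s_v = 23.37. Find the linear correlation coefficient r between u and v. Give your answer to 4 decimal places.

0.7289

r = Cov(u,v) / (s_u · s_v) = 222.13 / (13.04 × 23.37)
  = 222.13 / 304.7448 ≈ 0.7289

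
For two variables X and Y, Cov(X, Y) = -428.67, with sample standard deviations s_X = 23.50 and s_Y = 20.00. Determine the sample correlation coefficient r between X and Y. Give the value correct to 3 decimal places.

-0.912

r = Cov(X,Y) / (s_X · s_Y) = -428.67 / (23.50 × 20.00)
  = -428.67 / 470.0000 ≈ -0.912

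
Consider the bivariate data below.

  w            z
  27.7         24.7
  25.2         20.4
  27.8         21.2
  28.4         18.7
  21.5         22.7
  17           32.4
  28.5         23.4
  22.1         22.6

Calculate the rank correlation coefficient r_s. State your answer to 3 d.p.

-0.381

Rank w: 5, 4, 6, 7, 2, 1, 8, 3
Rank z: 7, 2, 3, 1, 5, 8, 6, 4
d = rank(w) − rank(z): -2, 2, 3, 6, -3, -7, 2, -1; Σd² = 116
ρ = 1 − 6Σd² / [n(n²−1)] = 1 − 6×116 / (8×63) = 1 − 696/504 ≈ -0.381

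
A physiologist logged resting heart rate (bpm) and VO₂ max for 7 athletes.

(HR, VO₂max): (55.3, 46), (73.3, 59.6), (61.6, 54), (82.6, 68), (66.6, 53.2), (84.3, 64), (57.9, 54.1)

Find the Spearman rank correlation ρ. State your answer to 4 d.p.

Rank HR: 1, 5, 3, 6, 4, 7, 2
Rank VO₂max: 1, 5, 3, 7, 2, 6, 4
d = rank(HR) − rank(VO₂max): 0, 0, 0, -1, 2, 1, -2; Σd² = 10
ρ = 1 − 6Σd² / [n(n²−1)] = 1 − 6×10 / (7×48) = 1 − 60/336 ≈ 0.8214

0.8214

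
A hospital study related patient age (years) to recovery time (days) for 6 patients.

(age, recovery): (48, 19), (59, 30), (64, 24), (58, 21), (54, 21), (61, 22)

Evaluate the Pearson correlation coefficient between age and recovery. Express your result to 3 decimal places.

n = 6, Σx = 344, Σy = 137, Σx² = 19882, Σy² = 3203, Σxy = 7912
nΣxy − ΣxΣy = 47472 − 47128 = 344
nΣx² − (Σx)² = 119292 − 118336 = 956; nΣy² − (Σy)² = 19218 − 18769 = 449
r = 344 / √(956 × 449) = 344 / 655.1672 ≈ 0.525

0.525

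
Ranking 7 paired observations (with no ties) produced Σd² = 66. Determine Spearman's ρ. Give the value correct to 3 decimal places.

ρ = 1 − 6Σd² / [n(n²−1)] = 1 − 6×66 / (7×48)
  = 1 − 396/336 = 1 − 1.1786 ≈ -0.179

-0.179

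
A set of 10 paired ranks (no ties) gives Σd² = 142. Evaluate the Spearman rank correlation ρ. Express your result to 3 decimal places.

ρ = 1 − 6Σd² / [n(n²−1)] = 1 − 6×142 / (10×99)
  = 1 − 852/990 = 1 − 0.8606 ≈ 0.139

0.139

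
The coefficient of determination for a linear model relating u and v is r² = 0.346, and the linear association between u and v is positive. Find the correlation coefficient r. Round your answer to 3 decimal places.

0.588

|r| = √0.346 = 0.588
The association is positive, so r = 0.588.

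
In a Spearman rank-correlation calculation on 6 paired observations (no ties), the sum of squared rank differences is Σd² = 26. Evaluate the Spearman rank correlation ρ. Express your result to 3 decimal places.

ρ = 1 − 6Σd² / [n(n²−1)] = 1 − 6×26 / (6×35)
  = 1 − 156/210 = 1 − 0.7429 ≈ 0.257

0.257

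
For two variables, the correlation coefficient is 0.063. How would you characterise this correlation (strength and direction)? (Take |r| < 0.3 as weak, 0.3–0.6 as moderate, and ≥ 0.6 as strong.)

r = 0.063 > 0 so the relationship is positive.
|r| = 0.063, which falls in the weak range.

weak positive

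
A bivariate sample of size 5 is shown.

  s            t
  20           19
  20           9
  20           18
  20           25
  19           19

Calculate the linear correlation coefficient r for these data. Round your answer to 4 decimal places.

-0.0973

n = 5, Σs = 99, Σt = 90, Σs² = 1961, Σt² = 1752, Σst = 1781
nΣst − ΣsΣt = 8905 − 8910 = -5
nΣs² − (Σs)² = 9805 − 9801 = 4; nΣt² − (Σt)² = 8760 − 8100 = 660
r = -5 / √(4 × 660) = -5 / 51.3809 ≈ -0.0973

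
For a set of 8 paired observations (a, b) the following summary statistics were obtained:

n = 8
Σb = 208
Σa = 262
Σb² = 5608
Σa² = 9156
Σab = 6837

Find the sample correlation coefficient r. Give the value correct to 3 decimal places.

0.074

r = (nΣab − ΣaΣb) / √[(nΣa² − (Σa)²)(nΣb² − (Σb)²)]
Numerator: 8×6837 − 262×208 = 200
Denominator: √[(73248 − 68644)(44864 − 43264)] = √[4604 × 1600] = 2714.1113
r = 200 / 2714.1113 ≈ 0.074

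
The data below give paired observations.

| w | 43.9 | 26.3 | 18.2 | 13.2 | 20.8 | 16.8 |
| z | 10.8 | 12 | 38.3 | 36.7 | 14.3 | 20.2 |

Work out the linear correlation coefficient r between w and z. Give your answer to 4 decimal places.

-0.6734

n = 6, Σw = 139.2, Σz = 132.3, Σw² = 3839.26, Σz² = 3686.95, Σwz = 2608.02
nΣwz − ΣwΣz = 15648.12 − 18416.16 = -2768.04
nΣw² − (Σw)² = 23035.56 − 19376.64 = 3658.92; nΣz² − (Σz)² = 22121.7 − 17503.29 = 4618.41
r = -2768.04 / √(3658.92 × 4618.41) = -2768.04 / 4110.7655 ≈ -0.6734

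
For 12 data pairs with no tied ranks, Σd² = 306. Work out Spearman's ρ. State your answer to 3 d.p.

ρ = 1 − 6Σd² / [n(n²−1)] = 1 − 6×306 / (12×143)
  = 1 − 1836/1716 = 1 − 1.0699 ≈ -0.070

-0.070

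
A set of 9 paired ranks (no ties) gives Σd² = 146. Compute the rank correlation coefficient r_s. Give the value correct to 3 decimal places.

ρ = 1 − 6Σd² / [n(n²−1)] = 1 − 6×146 / (9×80)
  = 1 − 876/720 = 1 − 1.2167 ≈ -0.217

-0.217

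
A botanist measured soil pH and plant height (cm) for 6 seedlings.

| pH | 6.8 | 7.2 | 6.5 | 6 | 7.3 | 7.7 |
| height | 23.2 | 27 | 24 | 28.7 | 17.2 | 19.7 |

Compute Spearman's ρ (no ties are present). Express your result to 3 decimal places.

-0.771

Rank pH: 3, 4, 2, 1, 5, 6
Rank height: 3, 5, 4, 6, 1, 2
d = rank(pH) − rank(height): 0, -1, -2, -5, 4, 4; Σd² = 62
ρ = 1 − 6Σd² / [n(n²−1)] = 1 − 6×62 / (6×35) = 1 − 372/210 ≈ -0.771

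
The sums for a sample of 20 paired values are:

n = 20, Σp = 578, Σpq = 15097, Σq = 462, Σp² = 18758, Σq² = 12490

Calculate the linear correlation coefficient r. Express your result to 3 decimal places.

r = (nΣpq − ΣpΣq) / √[(nΣp² − (Σp)²)(nΣq² − (Σq)²)]
Numerator: 20×15097 − 578×462 = 34904
Denominator: √[(375160 − 334084)(249800 − 213444)] = √[41076 × 36356] = 38644.0041
r = 34904 / 38644.0041 ≈ 0.903

0.903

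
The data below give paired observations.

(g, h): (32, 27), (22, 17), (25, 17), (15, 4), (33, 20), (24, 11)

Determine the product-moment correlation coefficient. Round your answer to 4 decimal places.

0.8818

n = 6, Σg = 151, Σh = 96, Σg² = 4023, Σh² = 1844, Σgh = 2647
nΣgh − ΣgΣh = 15882 − 14496 = 1386
nΣg² − (Σg)² = 24138 − 22801 = 1337; nΣh² − (Σh)² = 11064 − 9216 = 1848
r = 1386 / √(1337 × 1848) = 1386 / 1571.8702 ≈ 0.8818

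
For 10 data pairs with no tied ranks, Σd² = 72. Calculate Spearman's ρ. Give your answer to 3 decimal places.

ρ = 1 − 6Σd² / [n(n²−1)] = 1 − 6×72 / (10×99)
  = 1 − 432/990 = 1 − 0.4364 ≈ 0.564

0.564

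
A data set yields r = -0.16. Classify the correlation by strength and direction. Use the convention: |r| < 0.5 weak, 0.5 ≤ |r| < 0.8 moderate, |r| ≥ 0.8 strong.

weak negative

r = -0.16 < 0 so the relationship is negative.
|r| = 0.16, which falls in the weak range.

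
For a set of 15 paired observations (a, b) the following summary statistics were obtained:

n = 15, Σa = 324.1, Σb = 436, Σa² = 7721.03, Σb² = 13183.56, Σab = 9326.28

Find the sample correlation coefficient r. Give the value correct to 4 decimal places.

r = (nΣab − ΣaΣb) / √[(nΣa² − (Σa)²)(nΣb² − (Σb)²)]
Numerator: 15×9326.28 − 324.1×436 = -1413.4
Denominator: √[(115815.45 − 105040.81)(197753.4 − 190096)] = √[10774.64 × 7657.4] = 9083.2664
r = -1413.4 / 9083.2664 ≈ -0.1556

-0.1556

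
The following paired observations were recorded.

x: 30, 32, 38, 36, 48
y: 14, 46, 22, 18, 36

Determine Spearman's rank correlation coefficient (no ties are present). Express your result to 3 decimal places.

0.400

Rank x: 1, 2, 4, 3, 5
Rank y: 1, 5, 3, 2, 4
d = rank(x) − rank(y): 0, -3, 1, 1, 1; Σd² = 12
ρ = 1 − 6Σd² / [n(n²−1)] = 1 − 6×12 / (5×24) = 1 − 72/120 ≈ 0.400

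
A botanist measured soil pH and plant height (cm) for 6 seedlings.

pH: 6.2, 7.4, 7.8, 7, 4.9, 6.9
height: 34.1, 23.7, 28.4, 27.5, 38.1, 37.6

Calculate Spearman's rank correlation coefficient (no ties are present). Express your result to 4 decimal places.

-0.7714

Rank pH: 2, 5, 6, 4, 1, 3
Rank height: 4, 1, 3, 2, 6, 5
d = rank(pH) − rank(height): -2, 4, 3, 2, -5, -2; Σd² = 62
ρ = 1 − 6Σd² / [n(n²−1)] = 1 − 6×62 / (6×35) = 1 − 372/210 ≈ -0.7714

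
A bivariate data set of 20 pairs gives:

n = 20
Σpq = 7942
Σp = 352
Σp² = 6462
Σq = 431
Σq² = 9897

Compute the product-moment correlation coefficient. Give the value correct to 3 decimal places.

r = (nΣpq − ΣpΣq) / √[(nΣp² − (Σp)²)(nΣq² − (Σq)²)]
Numerator: 20×7942 − 352×431 = 7128
Denominator: √[(129240 − 123904)(197940 − 185761)] = √[5336 × 12179] = 8061.4604
r = 7128 / 8061.4604 ≈ 0.884

0.884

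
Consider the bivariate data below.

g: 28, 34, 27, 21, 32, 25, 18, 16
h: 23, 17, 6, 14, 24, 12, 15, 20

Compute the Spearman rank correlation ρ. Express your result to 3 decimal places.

0.286

Rank g: 6, 8, 5, 3, 7, 4, 2, 1
Rank h: 7, 5, 1, 3, 8, 2, 4, 6
d = rank(g) − rank(h): -1, 3, 4, 0, -1, 2, -2, -5; Σd² = 60
ρ = 1 − 6Σd² / [n(n²−1)] = 1 − 6×60 / (8×63) = 1 − 360/504 ≈ 0.286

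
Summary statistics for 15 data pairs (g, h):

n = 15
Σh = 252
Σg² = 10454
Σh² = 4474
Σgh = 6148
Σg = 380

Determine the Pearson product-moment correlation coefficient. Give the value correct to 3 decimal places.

-0.529

r = (nΣgh − ΣgΣh) / √[(nΣg² − (Σg)²)(nΣh² − (Σh)²)]
Numerator: 15×6148 − 380×252 = -3540
Denominator: √[(156810 − 144400)(67110 − 63504)] = √[12410 × 3606] = 6689.5785
r = -3540 / 6689.5785 ≈ -0.529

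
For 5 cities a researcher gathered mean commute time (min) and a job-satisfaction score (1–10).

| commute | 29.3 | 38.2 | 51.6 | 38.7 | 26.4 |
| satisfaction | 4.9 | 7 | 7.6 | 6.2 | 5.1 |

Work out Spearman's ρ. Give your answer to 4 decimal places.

0.8000

Rank commute: 2, 3, 5, 4, 1
Rank satisfaction: 1, 4, 5, 3, 2
d = rank(commute) − rank(satisfaction): 1, -1, 0, 1, -1; Σd² = 4
ρ = 1 − 6Σd² / [n(n²−1)] = 1 − 6×4 / (5×24) = 1 − 24/120 ≈ 0.8000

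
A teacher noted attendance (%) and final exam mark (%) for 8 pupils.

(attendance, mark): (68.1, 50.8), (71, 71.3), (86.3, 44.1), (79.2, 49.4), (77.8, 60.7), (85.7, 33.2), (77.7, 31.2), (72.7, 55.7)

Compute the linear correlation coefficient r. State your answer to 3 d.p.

n = 8, Σx = 618.5, Σy = 396.4, Σx² = 48118.85, Σy² = 20912.16, Σxy = 30281.42
nΣxy − ΣxΣy = 242251.36 − 245173.4 = -2922.04
nΣx² − (Σx)² = 384950.8 − 382542.25 = 2408.55; nΣy² − (Σy)² = 167297.28 − 157132.96 = 10164.32
r = -2922.04 / √(2408.55 × 10164.32) = -2922.04 / 4947.8554 ≈ -0.591

-0.591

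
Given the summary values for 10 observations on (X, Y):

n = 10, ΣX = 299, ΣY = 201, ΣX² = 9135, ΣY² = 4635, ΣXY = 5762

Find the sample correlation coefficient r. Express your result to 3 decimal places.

r = (nΣXY − ΣXΣY) / √[(nΣX² − (ΣX)²)(nΣY² − (ΣY)²)]
Numerator: 10×5762 − 299×201 = -2479
Denominator: √[(91350 − 89401)(46350 − 40401)] = √[1949 × 5949] = 3405.0846
r = -2479 / 3405.0846 ≈ -0.728

-0.728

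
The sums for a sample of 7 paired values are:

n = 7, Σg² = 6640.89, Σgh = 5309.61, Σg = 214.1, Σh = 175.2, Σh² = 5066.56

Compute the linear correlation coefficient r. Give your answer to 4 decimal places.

r = (nΣgh − ΣgΣh) / √[(nΣg² − (Σg)²)(nΣh² − (Σh)²)]
Numerator: 7×5309.61 − 214.1×175.2 = -343.05
Denominator: √[(46486.23 − 45838.81)(35465.92 − 30695.04)] = √[647.42 × 4770.88] = 1757.4877
r = -343.05 / 1757.4877 ≈ -0.1952

-0.1952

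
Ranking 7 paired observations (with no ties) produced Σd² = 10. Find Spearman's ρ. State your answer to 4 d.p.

ρ = 1 − 6Σd² / [n(n²−1)] = 1 − 6×10 / (7×48)
  = 1 − 60/336 = 1 − 0.17857 ≈ 0.8214

0.8214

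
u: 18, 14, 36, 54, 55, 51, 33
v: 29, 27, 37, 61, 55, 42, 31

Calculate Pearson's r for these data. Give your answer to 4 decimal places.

0.8954

n = 7, Σu = 261, Σv = 282, Σu² = 11447, Σv² = 12410, Σuv = 11716
nΣuv − ΣuΣv = 82012 − 73602 = 8410
nΣu² − (Σu)² = 80129 − 68121 = 12008; nΣv² − (Σv)² = 86870 − 79524 = 7346
r = 8410 / √(12008 × 7346) = 8410 / 9392.0588 ≈ 0.8954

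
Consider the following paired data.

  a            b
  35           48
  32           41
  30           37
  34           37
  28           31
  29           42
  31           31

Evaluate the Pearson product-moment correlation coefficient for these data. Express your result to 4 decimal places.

n = 7, Σa = 219, Σb = 267, Σa² = 6891, Σb² = 10409, Σab = 8407
nΣab − ΣaΣb = 58849 − 58473 = 376
nΣa² − (Σa)² = 48237 − 47961 = 276; nΣb² − (Σb)² = 72863 − 71289 = 1574
r = 376 / √(276 × 1574) = 376 / 659.1085 ≈ 0.5705

0.5705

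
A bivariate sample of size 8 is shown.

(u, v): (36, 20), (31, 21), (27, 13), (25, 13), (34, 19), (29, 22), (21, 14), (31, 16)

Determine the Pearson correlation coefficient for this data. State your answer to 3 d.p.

n = 8, Σu = 234, Σv = 138, Σu² = 7010, Σv² = 2476, Σuv = 4121
nΣuv − ΣuΣv = 32968 − 32292 = 676
nΣu² − (Σu)² = 56080 − 54756 = 1324; nΣv² − (Σv)² = 19808 − 19044 = 764
r = 676 / √(1324 × 764) = 676 / 1005.7515 ≈ 0.672

0.672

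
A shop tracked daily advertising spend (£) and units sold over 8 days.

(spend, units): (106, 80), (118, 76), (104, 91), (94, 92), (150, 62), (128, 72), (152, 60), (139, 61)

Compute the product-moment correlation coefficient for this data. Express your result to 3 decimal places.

n = 8, Σx = 991, Σy = 594, Σx² = 126121, Σy² = 45270, Σxy = 71675
nΣxy − ΣxΣy = 573400 − 588654 = -15254
nΣx² − (Σx)² = 1008968 − 982081 = 26887; nΣy² − (Σy)² = 362160 − 352836 = 9324
r = -15254 / √(26887 × 9324) = -15254 / 15833.3316 ≈ -0.963

-0.963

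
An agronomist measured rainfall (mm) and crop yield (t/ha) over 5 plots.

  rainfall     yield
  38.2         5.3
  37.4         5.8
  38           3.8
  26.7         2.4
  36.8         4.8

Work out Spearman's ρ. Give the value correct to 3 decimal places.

Rank rainfall: 5, 3, 4, 1, 2
Rank yield: 4, 5, 2, 1, 3
d = rank(rainfall) − rank(yield): 1, -2, 2, 0, -1; Σd² = 10
ρ = 1 − 6Σd² / [n(n²−1)] = 1 − 6×10 / (5×24) = 1 − 60/120 ≈ 0.500

0.500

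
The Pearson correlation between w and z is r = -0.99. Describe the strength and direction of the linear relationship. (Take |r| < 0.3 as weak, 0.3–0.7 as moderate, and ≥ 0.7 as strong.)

strong negative

r = -0.99 < 0 so the relationship is negative.
|r| = 0.99, which falls in the strong range.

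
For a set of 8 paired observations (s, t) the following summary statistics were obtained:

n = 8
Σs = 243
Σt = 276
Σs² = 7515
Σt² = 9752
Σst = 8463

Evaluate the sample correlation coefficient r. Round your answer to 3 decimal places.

0.453

r = (nΣst − ΣsΣt) / √[(nΣs² − (Σs)²)(nΣt² − (Σt)²)]
Numerator: 8×8463 − 243×276 = 636
Denominator: √[(60120 − 59049)(78016 − 76176)] = √[1071 × 1840] = 1403.7949
r = 636 / 1403.7949 ≈ 0.453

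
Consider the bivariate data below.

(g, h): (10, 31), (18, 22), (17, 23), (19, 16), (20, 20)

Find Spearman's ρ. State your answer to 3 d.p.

Rank g: 1, 3, 2, 4, 5
Rank h: 5, 3, 4, 1, 2
d = rank(g) − rank(h): -4, 0, -2, 3, 3; Σd² = 38
ρ = 1 − 6Σd² / [n(n²−1)] = 1 − 6×38 / (5×24) = 1 − 228/120 ≈ -0.900

-0.900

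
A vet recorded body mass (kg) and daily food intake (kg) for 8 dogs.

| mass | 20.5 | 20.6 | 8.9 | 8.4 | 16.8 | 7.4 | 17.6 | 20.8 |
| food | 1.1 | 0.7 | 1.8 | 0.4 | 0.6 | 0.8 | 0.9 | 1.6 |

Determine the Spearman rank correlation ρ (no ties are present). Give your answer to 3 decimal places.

Rank mass: 6, 7, 3, 2, 4, 1, 5, 8
Rank food: 6, 3, 8, 1, 2, 4, 5, 7
d = rank(mass) − rank(food): 0, 4, -5, 1, 2, -3, 0, 1; Σd² = 56
ρ = 1 − 6Σd² / [n(n²−1)] = 1 − 6×56 / (8×63) = 1 − 336/504 ≈ 0.333

0.333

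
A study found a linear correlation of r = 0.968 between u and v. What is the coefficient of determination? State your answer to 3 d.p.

r² = (0.968)² = 0.937

0.937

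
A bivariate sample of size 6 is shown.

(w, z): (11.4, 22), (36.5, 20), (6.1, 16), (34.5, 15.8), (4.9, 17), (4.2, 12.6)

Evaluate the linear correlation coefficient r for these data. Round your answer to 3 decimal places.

n = 6, Σw = 97.6, Σz = 103.4, Σw² = 2731.32, Σz² = 1837.4, Σwz = 1759.72
nΣwz − ΣwΣz = 10558.32 − 10091.84 = 466.48
nΣw² − (Σw)² = 16387.92 − 9525.76 = 6862.16; nΣz² − (Σz)² = 11024.4 − 10691.56 = 332.84
r = 466.48 / √(6862.16 × 332.84) = 466.48 / 1511.2913 ≈ 0.309

0.309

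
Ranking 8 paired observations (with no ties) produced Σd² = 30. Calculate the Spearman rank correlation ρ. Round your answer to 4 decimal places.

0.6429

ρ = 1 − 6Σd² / [n(n²−1)] = 1 − 6×30 / (8×63)
  = 1 − 180/504 = 1 − 0.35714 ≈ 0.6429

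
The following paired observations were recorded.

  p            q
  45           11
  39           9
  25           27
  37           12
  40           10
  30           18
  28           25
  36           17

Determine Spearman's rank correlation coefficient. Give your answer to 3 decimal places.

-0.905

Rank p: 8, 6, 1, 5, 7, 3, 2, 4
Rank q: 3, 1, 8, 4, 2, 6, 7, 5
d = rank(p) − rank(q): 5, 5, -7, 1, 5, -3, -5, -1; Σd² = 160
ρ = 1 − 6Σd² / [n(n²−1)] = 1 − 6×160 / (8×63) = 1 − 960/504 ≈ -0.905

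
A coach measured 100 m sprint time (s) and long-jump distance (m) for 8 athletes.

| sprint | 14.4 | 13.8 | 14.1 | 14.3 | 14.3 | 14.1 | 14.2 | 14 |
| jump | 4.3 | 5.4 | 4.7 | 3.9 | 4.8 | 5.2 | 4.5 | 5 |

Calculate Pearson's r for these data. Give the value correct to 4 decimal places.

-0.8031

n = 8, Σx = 113.2, Σy = 37.8, Σx² = 1602.04, Σy² = 180.28, Σxy = 534.34
nΣxy − ΣxΣy = 4274.72 − 4278.96 = -4.24
nΣx² − (Σx)² = 12816.32 − 12814.24 = 2.08; nΣy² − (Σy)² = 1442.24 − 1428.84 = 13.4
r = -4.24 / √(2.08 × 13.4) = -4.24 / 5.2794 ≈ -0.8031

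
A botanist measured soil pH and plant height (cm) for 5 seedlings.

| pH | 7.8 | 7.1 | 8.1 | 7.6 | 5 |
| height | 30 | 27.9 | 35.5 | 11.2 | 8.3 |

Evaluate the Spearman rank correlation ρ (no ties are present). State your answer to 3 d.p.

0.900

Rank pH: 4, 2, 5, 3, 1
Rank height: 4, 3, 5, 2, 1
d = rank(pH) − rank(height): 0, -1, 0, 1, 0; Σd² = 2
ρ = 1 − 6Σd² / [n(n²−1)] = 1 − 6×2 / (5×24) = 1 − 12/120 ≈ 0.900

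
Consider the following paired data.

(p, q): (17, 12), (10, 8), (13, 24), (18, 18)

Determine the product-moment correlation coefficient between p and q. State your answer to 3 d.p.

n = 4, Σp = 58, Σq = 62, Σp² = 882, Σq² = 1108, Σpq = 920
nΣpq − ΣpΣq = 3680 − 3596 = 84
nΣp² − (Σp)² = 3528 − 3364 = 164; nΣq² − (Σq)² = 4432 − 3844 = 588
r = 84 / √(164 × 588) = 84 / 310.5350 ≈ 0.271

0.271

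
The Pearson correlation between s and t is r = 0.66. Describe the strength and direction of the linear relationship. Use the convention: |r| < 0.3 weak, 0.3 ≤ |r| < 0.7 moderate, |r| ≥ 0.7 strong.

r = 0.66 > 0 so the relationship is positive.
|r| = 0.66, which falls in the moderate range.

moderate positive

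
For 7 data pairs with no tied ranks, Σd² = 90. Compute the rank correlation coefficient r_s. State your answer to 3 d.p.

ρ = 1 − 6Σd² / [n(n²−1)] = 1 − 6×90 / (7×48)
  = 1 − 540/336 = 1 − 1.6071 ≈ -0.607

-0.607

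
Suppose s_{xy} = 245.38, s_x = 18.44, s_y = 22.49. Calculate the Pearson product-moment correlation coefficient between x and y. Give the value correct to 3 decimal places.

r = Cov(x,y) / (s_x · s_y) = 245.38 / (18.44 × 22.49)
  = 245.38 / 414.7156 ≈ 0.592

0.592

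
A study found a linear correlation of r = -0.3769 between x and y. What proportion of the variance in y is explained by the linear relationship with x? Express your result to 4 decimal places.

0.1421

r² = (-0.3769)² = 0.1421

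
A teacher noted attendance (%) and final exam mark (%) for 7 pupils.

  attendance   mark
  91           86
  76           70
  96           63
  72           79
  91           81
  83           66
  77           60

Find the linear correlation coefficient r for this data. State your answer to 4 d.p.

0.1386

n = 7, Σx = 586, Σy = 505, Σx² = 49556, Σy² = 37023, Σxy = 42351
nΣxy − ΣxΣy = 296457 − 295930 = 527
nΣx² − (Σx)² = 346892 − 343396 = 3496; nΣy² − (Σy)² = 259161 − 255025 = 4136
r = 527 / √(3496 × 4136) = 527 / 3802.5591 ≈ 0.1386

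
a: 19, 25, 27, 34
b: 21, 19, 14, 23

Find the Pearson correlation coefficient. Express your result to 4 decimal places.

0.1779

n = 4, Σa = 105, Σb = 77, Σa² = 2871, Σb² = 1527, Σab = 2034
nΣab − ΣaΣb = 8136 − 8085 = 51
nΣa² − (Σa)² = 11484 − 11025 = 459; nΣb² − (Σb)² = 6108 − 5929 = 179
r = 51 / √(459 × 179) = 51 / 286.6374 ≈ 0.1779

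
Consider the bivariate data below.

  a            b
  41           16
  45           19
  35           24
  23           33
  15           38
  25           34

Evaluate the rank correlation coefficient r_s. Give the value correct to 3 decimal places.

Rank a: 5, 6, 4, 2, 1, 3
Rank b: 1, 2, 3, 4, 6, 5
d = rank(a) − rank(b): 4, 4, 1, -2, -5, -2; Σd² = 66
ρ = 1 − 6Σd² / [n(n²−1)] = 1 − 6×66 / (6×35) = 1 − 396/210 ≈ -0.886

-0.886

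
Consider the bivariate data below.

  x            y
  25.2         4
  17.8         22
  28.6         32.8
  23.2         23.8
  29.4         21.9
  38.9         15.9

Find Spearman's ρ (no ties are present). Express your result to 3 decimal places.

Rank x: 3, 1, 4, 2, 5, 6
Rank y: 1, 4, 6, 5, 3, 2
d = rank(x) − rank(y): 2, -3, -2, -3, 2, 4; Σd² = 46
ρ = 1 − 6Σd² / [n(n²−1)] = 1 − 6×46 / (6×35) = 1 − 276/210 ≈ -0.314

-0.314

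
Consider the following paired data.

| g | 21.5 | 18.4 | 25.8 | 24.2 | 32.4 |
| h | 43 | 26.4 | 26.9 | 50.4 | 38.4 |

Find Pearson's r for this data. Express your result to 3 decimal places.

n = 5, Σg = 122.3, Σh = 185.1, Σg² = 3101.85, Σh² = 7284.29, Σgh = 4568.12
nΣgh − ΣgΣh = 22840.6 − 22637.73 = 202.87
nΣg² − (Σg)² = 15509.25 − 14957.29 = 551.96; nΣh² − (Σh)² = 36421.45 − 34262.01 = 2159.44
r = 202.87 / √(551.96 × 2159.44) = 202.87 / 1091.7529 ≈ 0.186

0.186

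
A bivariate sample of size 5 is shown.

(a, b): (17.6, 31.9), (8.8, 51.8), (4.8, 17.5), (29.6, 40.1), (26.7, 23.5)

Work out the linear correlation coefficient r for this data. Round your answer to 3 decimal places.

0.054

n = 5, Σa = 87.5, Σb = 164.8, Σa² = 1999.29, Σb² = 6167.36, Σab = 2915.69
nΣab − ΣaΣb = 14578.45 − 14420 = 158.45
nΣa² − (Σa)² = 9996.45 − 7656.25 = 2340.2; nΣb² − (Σb)² = 30836.8 − 27159.04 = 3677.76
r = 158.45 / √(2340.2 × 3677.76) = 158.45 / 2933.7167 ≈ 0.054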